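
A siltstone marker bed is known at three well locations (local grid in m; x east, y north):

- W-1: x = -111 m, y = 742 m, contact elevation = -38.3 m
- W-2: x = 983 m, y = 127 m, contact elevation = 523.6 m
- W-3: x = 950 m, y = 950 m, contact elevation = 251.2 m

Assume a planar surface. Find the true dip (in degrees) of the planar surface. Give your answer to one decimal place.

Let the plane be z = a·x + b·y + c.
W-2−W-1: 1094a − 615b = 561.9;  W-3−W-1: 1061a + 208b = 289.5.
Solving gives a = 0.33511, b = −0.31755.
Gradient magnitude |∇z| = √(a² + b²) = √(0.11230 + 0.10084) = 0.46166.
True dip = arctan(0.46166) = 24.8°, dipping toward NW (azimuth ≈ 313°).

24.8°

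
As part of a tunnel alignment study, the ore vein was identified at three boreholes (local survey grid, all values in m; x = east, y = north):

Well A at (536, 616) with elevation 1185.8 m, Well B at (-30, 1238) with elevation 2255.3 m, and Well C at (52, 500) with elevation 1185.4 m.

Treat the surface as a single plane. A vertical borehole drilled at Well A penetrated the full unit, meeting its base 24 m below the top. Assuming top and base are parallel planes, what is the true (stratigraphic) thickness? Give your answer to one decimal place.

13.6 m

Let the plane be z = a·x + b·y + c.
Well B−Well A: −566a + 622b = 1069.5;  Well C−Well A: −484a − 116b = −0.4.
Solving gives a = −0.33764, b = 1.41221.
|∇z| = √(a²+b²) = 1.45201, so dip δ = arctan(1.45201) = 55.44°.
True thickness = vertical thickness × cos δ = 24 × cos 55.44° = 13.6 m.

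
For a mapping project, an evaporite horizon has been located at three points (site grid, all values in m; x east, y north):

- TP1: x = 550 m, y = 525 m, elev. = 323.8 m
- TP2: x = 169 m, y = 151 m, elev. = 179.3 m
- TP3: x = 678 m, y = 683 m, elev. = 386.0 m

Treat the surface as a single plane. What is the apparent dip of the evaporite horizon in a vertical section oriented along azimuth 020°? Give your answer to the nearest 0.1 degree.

Let the plane be z = a·x + b·y + c.
TP2−TP1: −381a − 374b = −144.5;  TP3−TP1: 128a + 158b = 62.2.
Solving gives a = −0.03503, b = 0.42205.
Unit vector along 020° is (sin 20°, cos 20°) = (0.3420, 0.9397).
Slope in that direction = a·(0.3420) + b·(0.9397) = 0.38462.
Apparent dip = arctan|0.38462| = 21.0° (true dip is 23.0°, so apparent ≤ true as expected).

21.0°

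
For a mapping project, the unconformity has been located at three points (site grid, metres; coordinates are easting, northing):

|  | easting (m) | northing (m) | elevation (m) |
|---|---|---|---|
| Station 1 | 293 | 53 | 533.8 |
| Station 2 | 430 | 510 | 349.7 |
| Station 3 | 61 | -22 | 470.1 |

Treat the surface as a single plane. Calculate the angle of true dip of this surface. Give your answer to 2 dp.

Let the plane be z = a·easting + b·northing + c.
Station 2−Station 1: 137a + 457b = −184.1;  Station 3−Station 1: −232a − 75b = −63.7.
Solving gives a = 0.44824, b = −0.53722.
Gradient magnitude |∇z| = √(a² + b²) = √(0.20092 + 0.28860) = 0.69966.
True dip = arctan(0.69966) = 34.98°, dipping toward NW (azimuth ≈ 320°).

34.98°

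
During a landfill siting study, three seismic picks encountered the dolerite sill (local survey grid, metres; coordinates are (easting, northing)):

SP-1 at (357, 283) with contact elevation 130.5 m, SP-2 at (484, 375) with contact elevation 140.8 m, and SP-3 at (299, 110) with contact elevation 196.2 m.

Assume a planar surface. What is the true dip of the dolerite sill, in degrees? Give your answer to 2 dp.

Two edge vectors: SP-1→SP-2 = (127, 92, 10.3), SP-1→SP-3 = (-58, -173, 65.7).
Normal n = (SP-1→SP-2) × (SP-1→SP-3) = (7826.3, -8941.3, -16635).
So ∂z/∂E = −n_x/n_z = 0.47047 and ∂z/∂N = −n_y/n_z = −0.53750.
Gradient magnitude |∇z| = √(a² + b²) = √(0.22134 + 0.28891) = 0.71432.
True dip = arctan(0.71432) = 35.54°, dipping toward NW (azimuth ≈ 319°).

35.54°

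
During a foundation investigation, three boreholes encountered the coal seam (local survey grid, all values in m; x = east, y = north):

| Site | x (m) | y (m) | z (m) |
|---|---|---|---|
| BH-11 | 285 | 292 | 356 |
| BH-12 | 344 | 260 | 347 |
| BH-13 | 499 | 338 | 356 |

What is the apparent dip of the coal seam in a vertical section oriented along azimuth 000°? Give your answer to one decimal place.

Let the plane be z = a·x + b·y + c.
BH-12−BH-11: 59a − 32b = −9;  BH-13−BH-11: 214a + 46b = 0.
Solving gives a = −0.04330, b = 0.20142.
Unit vector along 000° is (sin 0°, cos 0°) = (0.0000, 1.0000).
Slope in that direction = a·(0.0000) + b·(1.0000) = 0.20142.
Apparent dip = arctan|0.20142| = 11.4° (true dip is 11.6°, so apparent ≤ true as expected).

11.4°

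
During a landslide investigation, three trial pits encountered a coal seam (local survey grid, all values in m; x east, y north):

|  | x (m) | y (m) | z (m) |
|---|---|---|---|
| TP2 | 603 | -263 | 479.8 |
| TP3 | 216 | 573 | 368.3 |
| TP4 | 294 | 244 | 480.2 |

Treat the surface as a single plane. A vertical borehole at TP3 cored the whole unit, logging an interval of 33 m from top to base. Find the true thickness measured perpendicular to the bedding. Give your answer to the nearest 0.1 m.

Let the plane be z = a·x + b·y + c.
TP3−TP2: −387a + 836b = −111.5;  TP4−TP2: −309a + 507b = 0.4.
Solving gives a = −0.91548, b = −0.55716.
|∇z| = √(a²+b²) = 1.07170, so dip δ = arctan(1.07170) = 46.98°.
True thickness = vertical thickness × cos δ = 33 × cos 46.98° = 22.5 m.

22.5 m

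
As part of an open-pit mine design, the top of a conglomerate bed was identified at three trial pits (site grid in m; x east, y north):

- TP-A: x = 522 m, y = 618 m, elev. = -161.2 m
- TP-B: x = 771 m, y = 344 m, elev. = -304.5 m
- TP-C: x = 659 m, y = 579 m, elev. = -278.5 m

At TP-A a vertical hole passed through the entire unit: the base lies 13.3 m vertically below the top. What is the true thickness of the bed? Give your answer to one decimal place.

Let the plane be z = a·x + b·y + c.
TP-B−TP-A: 249a − 274b = −143.3;  TP-C−TP-A: 137a − 39b = −117.3.
Solving gives a = −0.95416, b = −0.34411.
|∇z| = √(a²+b²) = 1.01432, so dip δ = arctan(1.01432) = 45.41°.
True thickness = vertical thickness × cos δ = 13.3 × cos 45.41° = 9.3 m.

9.3 m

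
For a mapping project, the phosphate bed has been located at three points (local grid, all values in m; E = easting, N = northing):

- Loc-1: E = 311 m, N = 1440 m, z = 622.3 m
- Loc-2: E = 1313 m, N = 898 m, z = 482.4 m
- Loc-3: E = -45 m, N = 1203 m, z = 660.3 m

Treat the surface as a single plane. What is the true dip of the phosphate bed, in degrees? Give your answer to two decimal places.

Two edge vectors: Loc-1→Loc-2 = (1002, -542, -139.9), Loc-1→Loc-3 = (-356, -237, 38).
Normal n = (Loc-1→Loc-2) × (Loc-1→Loc-3) = (-53752.3, 11728.4, -430426).
So ∂z/∂E = −n_x/n_z = −0.12488 and ∂z/∂N = −n_y/n_z = 0.02725.
Gradient magnitude |∇z| = √(a² + b²) = √(0.01560 + 0.00074) = 0.12782.
True dip = arctan(0.12782) = 7.28°, dipping toward ESE (azimuth ≈ 102°).

7.28°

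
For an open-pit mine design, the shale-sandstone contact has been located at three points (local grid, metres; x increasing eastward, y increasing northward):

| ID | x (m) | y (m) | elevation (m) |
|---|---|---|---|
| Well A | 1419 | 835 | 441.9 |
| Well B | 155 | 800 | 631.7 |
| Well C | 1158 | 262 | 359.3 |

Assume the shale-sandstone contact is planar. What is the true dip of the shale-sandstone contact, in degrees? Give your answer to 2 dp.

Let the plane be z = a·x + b·y + c.
Well B−Well A: −1264a − 35b = 189.8;  Well C−Well A: −261a − 573b = −82.6.
Solving gives a = −0.15612, b = 0.21527.
Gradient magnitude |∇z| = √(a² + b²) = √(0.02437 + 0.04634) = 0.26592.
True dip = arctan(0.26592) = 14.89°, dipping toward SE (azimuth ≈ 144°).

14.89°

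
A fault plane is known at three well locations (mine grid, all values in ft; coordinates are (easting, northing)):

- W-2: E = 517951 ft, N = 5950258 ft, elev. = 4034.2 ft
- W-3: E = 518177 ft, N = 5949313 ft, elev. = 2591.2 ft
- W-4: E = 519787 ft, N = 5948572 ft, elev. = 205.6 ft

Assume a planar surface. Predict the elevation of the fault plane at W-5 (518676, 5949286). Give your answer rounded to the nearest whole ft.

2119 ft

Two edge vectors: W-2→W-3 = (226, -945, -1443), W-2→W-4 = (1836, -1686, -3828.6).
Normal n = (W-2→W-3) × (W-2→W-4) = (1185129, -1784084.4, 1353984).
So ∂z/∂E = −n_x/n_z = −0.87529025 and ∂z/∂N = −n_y/n_z = 1.31765545.
Intercept c from W-2: 4034.2 + 453357.46 − 7840389.90 = −7382998.23.
At (518676, 5949286): z = −453992.0 + 7839109.1 − 7382998.23 = 2118.9 ft.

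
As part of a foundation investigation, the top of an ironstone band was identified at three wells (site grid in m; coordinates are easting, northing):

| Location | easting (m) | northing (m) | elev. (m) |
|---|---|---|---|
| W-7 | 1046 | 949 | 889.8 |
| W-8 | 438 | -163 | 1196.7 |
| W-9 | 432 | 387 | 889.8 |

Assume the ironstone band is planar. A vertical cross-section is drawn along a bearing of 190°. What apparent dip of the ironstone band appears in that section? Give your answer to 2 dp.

Let the plane be z = a·easting + b·northing + c.
W-8−W-7: −608a − 1112b = 306.9;  W-9−W-7: −614a − 562b = 0.
Solving gives a = 0.50569, b = −0.55248.
Unit vector along 190° is (sin 190°, cos 190°) = (-0.1736, -0.9848).
Slope in that direction = a·(-0.1736) + b·(-0.9848) = 0.45628.
Apparent dip = arctan|0.45628| = 24.53° (true dip is 36.8°, so apparent ≤ true as expected).

24.53°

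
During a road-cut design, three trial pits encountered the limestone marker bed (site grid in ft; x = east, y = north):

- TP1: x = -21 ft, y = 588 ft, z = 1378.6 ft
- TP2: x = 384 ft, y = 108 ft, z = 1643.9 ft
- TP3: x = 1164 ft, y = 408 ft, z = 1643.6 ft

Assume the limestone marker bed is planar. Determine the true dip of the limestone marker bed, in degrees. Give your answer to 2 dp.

Let the plane be z = a·x + b·y + c.
TP2−TP1: 405a − 480b = 265.3;  TP3−TP1: 1185a − 180b = 265.
Solving gives a = 0.16021, b = −0.41753.
Gradient magnitude |∇z| = √(a² + b²) = √(0.02567 + 0.17434) = 0.44721.
True dip = arctan(0.44721) = 24.09°, dipping toward NNW (azimuth ≈ 339°).

24.09°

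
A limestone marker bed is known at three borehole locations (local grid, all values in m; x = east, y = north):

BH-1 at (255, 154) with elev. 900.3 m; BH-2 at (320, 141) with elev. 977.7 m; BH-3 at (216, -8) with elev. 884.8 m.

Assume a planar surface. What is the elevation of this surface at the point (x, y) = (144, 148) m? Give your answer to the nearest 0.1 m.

Let the plane be z = a·x + b·y + c.
BH-2−BH-1: 65a − 13b = 77.4;  BH-3−BH-1: −39a − 162b = −15.5.
Solving gives a = 1.15433, b = −0.18221.
Then c = 900.3 − a·255 − b·154 = 634.01.
At (144, 148): z = 166.2 − 27.0 + 634.01 = 773.3 m.

773.3 m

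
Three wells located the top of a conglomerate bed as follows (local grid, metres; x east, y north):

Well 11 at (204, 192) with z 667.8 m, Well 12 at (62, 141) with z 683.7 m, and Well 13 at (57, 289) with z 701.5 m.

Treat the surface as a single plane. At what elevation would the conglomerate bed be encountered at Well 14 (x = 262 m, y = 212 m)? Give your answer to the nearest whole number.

661 m

Two edge vectors: Well 11→Well 12 = (-142, -51, 15.9), Well 11→Well 13 = (-147, 97, 33.7).
Normal n = (Well 11→Well 12) × (Well 11→Well 13) = (-3261, 2448.1, -21271).
So ∂z/∂x = −n_x/n_z = −0.15331 and ∂z/∂y = −n_y/n_z = 0.11509.
Intercept c from Well 11: 667.8 + 31.27 − 22.10 = 676.98.
At (262, 212): z = −40.2 + 24.4 + 676.98 = 661.2 m.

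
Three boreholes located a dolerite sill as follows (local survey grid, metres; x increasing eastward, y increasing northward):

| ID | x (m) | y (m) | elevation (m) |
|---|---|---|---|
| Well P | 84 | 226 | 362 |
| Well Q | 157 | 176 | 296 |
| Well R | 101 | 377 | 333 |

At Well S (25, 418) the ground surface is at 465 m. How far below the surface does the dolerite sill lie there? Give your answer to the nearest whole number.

62 m

Let the plane be z = a·x + b·y + c.
Well Q−Well P: 73a − 50b = −66;  Well R−Well P: 17a + 151b = −29.
Solving gives a = −0.96151, b = −0.08380.
Then c = 362 − a·84 − b·226 = 461.71.
At (25, 418): z_contact = −24.0 − 35.0 + 461.71 = 402.6 m.
Depth below ground = 465 − 402.6 = 62 m.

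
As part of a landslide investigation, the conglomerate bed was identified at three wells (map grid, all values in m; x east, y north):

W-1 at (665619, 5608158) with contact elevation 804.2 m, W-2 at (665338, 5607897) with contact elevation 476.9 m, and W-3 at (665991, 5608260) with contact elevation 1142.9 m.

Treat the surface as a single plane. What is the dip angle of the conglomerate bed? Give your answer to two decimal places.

41.76°

Two edge vectors: W-1→W-2 = (-281, -261, -327.3), W-1→W-3 = (372, 102, 338.7).
Normal n = (W-1→W-2) × (W-1→W-3) = (-55016.1, -26580.9, 68430).
So ∂z/∂x = −n_x/n_z = 0.80398 and ∂z/∂y = −n_y/n_z = 0.38844.
Gradient magnitude |∇z| = √(a² + b²) = √(0.64638 + 0.15089) = 0.89290.
True dip = arctan(0.89290) = 41.76°, dipping toward WSW (azimuth ≈ 244°).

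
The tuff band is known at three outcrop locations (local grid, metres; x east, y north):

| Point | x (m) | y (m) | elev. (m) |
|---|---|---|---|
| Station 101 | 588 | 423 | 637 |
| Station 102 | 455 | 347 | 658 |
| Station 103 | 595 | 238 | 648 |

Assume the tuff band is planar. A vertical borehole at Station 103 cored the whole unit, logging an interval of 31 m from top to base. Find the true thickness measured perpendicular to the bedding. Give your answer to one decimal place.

30.7 m

Let the plane be z = a·x + b·y + c.
Station 102−Station 101: −133a − 76b = 21;  Station 103−Station 101: 7a − 185b = 11.
Solving gives a = −0.12130, b = −0.06405.
|∇z| = √(a²+b²) = 0.13717, so dip δ = arctan(0.13717) = 7.81°.
True thickness = vertical thickness × cos δ = 31 × cos 7.81° = 30.7 m.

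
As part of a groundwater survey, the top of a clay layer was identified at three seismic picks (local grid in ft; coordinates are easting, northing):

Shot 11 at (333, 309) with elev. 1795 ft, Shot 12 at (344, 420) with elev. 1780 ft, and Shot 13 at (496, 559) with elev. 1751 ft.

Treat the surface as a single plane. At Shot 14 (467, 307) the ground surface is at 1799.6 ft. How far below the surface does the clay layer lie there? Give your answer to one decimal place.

14.2 ft

Two edge vectors: Shot 11→Shot 12 = (11, 111, -15), Shot 11→Shot 13 = (163, 250, -44).
Normal n = (Shot 11→Shot 12) × (Shot 11→Shot 13) = (-1134, -1961, -15343).
So ∂z/∂easting = −n_x/n_z = −0.07391 and ∂z/∂northing = −n_y/n_z = −0.12781.
Intercept c from Shot 11: 1795 + 24.61 + 39.49 = 1859.11.
At (467, 307): z_contact = −34.52 − 39.24 + 1859.11 = 1785.35 ft.
Depth below ground = 1799.6 − 1785.35 = 14.2 ft.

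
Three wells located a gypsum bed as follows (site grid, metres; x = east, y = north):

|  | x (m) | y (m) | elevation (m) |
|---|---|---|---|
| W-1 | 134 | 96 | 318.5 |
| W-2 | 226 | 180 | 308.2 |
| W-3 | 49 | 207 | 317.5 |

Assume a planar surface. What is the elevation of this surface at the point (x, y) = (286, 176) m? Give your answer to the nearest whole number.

305 m

Let the plane be z = a·x + b·y + c.
W-2−W-1: 92a + 84b = −10.3;  W-3−W-1: −85a + 111b = −1.
Solving gives a = −0.06105, b = −0.05576.
Then c = 318.5 − a·134 − b·96 = 332.03.
At (286, 176): z = −17.5 − 9.8 + 332.03 = 304.8 m.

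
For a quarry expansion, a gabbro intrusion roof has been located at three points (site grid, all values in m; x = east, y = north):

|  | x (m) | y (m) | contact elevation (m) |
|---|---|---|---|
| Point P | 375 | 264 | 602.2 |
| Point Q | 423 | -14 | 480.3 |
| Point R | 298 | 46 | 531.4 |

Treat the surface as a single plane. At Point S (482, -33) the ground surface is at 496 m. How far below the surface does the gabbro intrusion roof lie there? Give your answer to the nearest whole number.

36 m

Let the plane be z = a·x + b·y + c.
Point Q−Point P: 48a − 278b = −121.9;  Point R−Point P: −77a − 218b = −70.8.
Solving gives a = −0.21625, b = 0.40115.
Then c = 602.2 − a·375 − b·264 = 577.39.
At (482, -33): z_contact = −104.2 − 13.2 + 577.39 = 459.9 m.
Depth below ground = 496 − 459.9 = 36 m.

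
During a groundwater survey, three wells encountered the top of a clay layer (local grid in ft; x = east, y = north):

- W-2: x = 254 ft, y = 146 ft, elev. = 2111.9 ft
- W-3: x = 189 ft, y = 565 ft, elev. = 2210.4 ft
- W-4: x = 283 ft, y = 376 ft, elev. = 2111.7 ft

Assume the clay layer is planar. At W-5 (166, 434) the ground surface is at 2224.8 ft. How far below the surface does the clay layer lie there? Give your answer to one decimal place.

Let the plane be z = a·x + b·y + c.
W-3−W-2: −65a + 419b = 98.5;  W-4−W-2: 29a + 230b = −0.2.
Solving gives a = −0.83904, b = 0.10492.
Then c = 2111.9 − a·254 − b·146 = 2309.70.
At (166, 434): z_contact = −139.28 + 45.54 + 2309.70 = 2215.95 ft.
Depth below ground = 2224.8 − 2215.95 = 8.8 ft.

8.8 ft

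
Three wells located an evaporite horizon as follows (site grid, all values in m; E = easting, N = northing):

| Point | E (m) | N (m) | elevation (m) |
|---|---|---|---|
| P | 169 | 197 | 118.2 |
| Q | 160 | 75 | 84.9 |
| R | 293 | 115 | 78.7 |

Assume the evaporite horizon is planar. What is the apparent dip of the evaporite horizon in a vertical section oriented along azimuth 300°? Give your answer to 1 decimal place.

Let the plane be z = a·E + b·N + c.
Q−P: −9a − 122b = −33.3;  R−P: 124a − 82b = −39.5.
Solving gives a = −0.13163, b = 0.28266.
Unit vector along 300° is (sin 300°, cos 300°) = (-0.8660, 0.5000).
Slope in that direction = a·(-0.8660) + b·(0.5000) = 0.25532.
Apparent dip = arctan|0.25532| = 14.3° (true dip is 17.3°, so apparent ≤ true as expected).

14.3°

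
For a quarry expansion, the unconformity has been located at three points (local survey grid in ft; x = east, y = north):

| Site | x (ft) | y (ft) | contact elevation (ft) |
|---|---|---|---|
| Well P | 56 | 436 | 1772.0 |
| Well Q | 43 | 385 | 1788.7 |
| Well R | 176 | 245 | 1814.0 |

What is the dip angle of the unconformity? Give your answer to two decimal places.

Let the plane be z = a·x + b·y + c.
Well Q−Well P: −13a − 51b = 16.7;  Well R−Well P: 120a − 191b = 42.
Solving gives a = −0.12178, b = −0.29641.
Gradient magnitude |∇z| = √(a² + b²) = √(0.01483 + 0.08786) = 0.32045.
True dip = arctan(0.32045) = 17.77°, dipping toward NNE (azimuth ≈ 022°).

17.77°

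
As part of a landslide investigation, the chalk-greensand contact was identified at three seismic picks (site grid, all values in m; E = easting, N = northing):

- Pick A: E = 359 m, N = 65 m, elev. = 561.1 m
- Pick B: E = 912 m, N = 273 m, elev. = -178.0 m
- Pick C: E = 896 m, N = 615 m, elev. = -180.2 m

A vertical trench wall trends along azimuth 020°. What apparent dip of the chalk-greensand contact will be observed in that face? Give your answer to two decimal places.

Two edge vectors: Pick A→Pick B = (553, 208, -739.1), Pick A→Pick C = (537, 550, -741.3).
Normal n = (Pick A→Pick B) × (Pick A→Pick C) = (252314.6, 13042.2, 192454).
So ∂z/∂E = −n_x/n_z = −1.31104 and ∂z/∂N = −n_y/n_z = −0.06777.
Unit vector along 020° is (sin 20°, cos 20°) = (0.3420, 0.9397).
Slope in that direction = a·(0.3420) + b·(0.9397) = −0.51208.
Apparent dip = arctan|0.51208| = 27.12° (true dip is 52.7°, so apparent ≤ true as expected).

27.12°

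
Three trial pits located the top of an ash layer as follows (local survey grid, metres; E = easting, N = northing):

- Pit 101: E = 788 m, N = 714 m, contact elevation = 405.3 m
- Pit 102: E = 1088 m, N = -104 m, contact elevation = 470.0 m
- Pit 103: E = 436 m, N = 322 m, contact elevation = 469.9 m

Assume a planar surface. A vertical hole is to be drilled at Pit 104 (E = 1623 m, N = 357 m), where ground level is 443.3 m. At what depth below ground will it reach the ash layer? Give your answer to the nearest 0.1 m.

57.5 m

Two edge vectors: Pit 101→Pit 102 = (300, -818, 64.7), Pit 101→Pit 103 = (-352, -392, 64.6).
Normal n = (Pit 101→Pit 102) × (Pit 101→Pit 103) = (-27480.4, -42154.4, -405536).
So ∂z/∂E = −n_x/n_z = −0.067763 and ∂z/∂N = −n_y/n_z = −0.103947.
Intercept c from Pit 101: 405.3 + 53.40 + 74.22 = 532.92.
At (1623, 357): z_contact = −109.98 − 37.11 + 532.92 = 385.83 m.
Depth below ground = 443.3 − 385.83 = 57.5 m.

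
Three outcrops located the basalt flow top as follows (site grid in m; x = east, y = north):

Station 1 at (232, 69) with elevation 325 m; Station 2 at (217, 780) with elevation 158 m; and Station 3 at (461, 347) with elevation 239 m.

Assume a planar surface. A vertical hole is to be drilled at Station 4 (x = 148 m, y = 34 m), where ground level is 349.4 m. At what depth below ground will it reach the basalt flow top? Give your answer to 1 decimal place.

Let the plane be z = a·x + b·y + c.
Station 2−Station 1: −15a + 711b = −167;  Station 3−Station 1: 229a + 278b = −86.
Solving gives a = −0.08815, b = −0.23674.
Then c = 325 − a·232 − b·69 = 361.79.
At (148, 34): z_contact = −13.05 − 8.05 + 361.79 = 340.69 m.
Depth below ground = 349.4 − 340.69 = 8.7 m.

8.7 m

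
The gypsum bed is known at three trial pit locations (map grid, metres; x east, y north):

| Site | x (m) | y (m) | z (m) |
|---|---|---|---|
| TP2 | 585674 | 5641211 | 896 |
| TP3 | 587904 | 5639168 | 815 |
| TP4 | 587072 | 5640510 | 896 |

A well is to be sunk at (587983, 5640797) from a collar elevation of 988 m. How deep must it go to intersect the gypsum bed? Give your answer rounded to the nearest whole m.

27 m

Two edge vectors: TP2→TP3 = (2230, -2043, -81), TP2→TP4 = (1398, -701, 0).
Normal n = (TP2→TP3) × (TP2→TP4) = (-56781, -113238, 1292884).
So ∂z/∂x = −n_x/n_z = 0.04391809 and ∂z/∂y = −n_y/n_z = 0.08758558.
Intercept c from TP2: 896 − 25721.69 − 494088.76 = −518914.44.
At (587983, 5640797): z_contact = 25823.1 + 494052.5 − 518914.44 = 961.1 m.
Depth below ground = 988 − 961.1 = 27 m.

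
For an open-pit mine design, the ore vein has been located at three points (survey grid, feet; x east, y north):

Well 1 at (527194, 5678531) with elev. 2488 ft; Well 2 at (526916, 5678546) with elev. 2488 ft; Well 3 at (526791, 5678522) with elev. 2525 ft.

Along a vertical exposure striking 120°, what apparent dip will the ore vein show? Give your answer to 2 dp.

28.61°

Let the plane be z = a·x + b·y + c.
Well 2−Well 1: −278a + 15b = 0;  Well 3−Well 1: −403a − 9b = 37.
Solving gives a = −0.06494, b = −1.20346.
Unit vector along 120° is (sin 120°, cos 120°) = (0.8660, -0.5000).
Slope in that direction = a·(0.8660) + b·(-0.5000) = 0.54550.
Apparent dip = arctan|0.54550| = 28.61° (true dip is 50.3°, so apparent ≤ true as expected).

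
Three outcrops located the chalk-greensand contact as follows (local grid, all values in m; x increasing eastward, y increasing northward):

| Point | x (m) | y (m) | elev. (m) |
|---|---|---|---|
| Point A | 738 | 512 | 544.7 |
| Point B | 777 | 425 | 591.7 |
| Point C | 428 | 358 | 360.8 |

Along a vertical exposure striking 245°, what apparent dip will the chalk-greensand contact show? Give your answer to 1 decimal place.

Let the plane be z = a·x + b·y + c.
Point B−Point A: 39a − 87b = 47;  Point C−Point A: −310a − 154b = −183.9.
Solving gives a = 0.70467, b = −0.22434.
Unit vector along 245° is (sin 245°, cos 245°) = (-0.9063, -0.4226).
Slope in that direction = a·(-0.9063) + b·(-0.4226) = −0.54384.
Apparent dip = arctan|0.54384| = 28.5° (true dip is 36.5°, so apparent ≤ true as expected).

28.5°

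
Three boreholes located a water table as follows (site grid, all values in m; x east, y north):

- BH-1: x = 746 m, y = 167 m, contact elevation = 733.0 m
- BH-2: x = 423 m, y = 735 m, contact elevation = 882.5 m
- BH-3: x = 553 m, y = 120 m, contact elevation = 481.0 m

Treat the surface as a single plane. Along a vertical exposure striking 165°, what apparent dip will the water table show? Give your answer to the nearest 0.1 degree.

Two edge vectors: BH-1→BH-2 = (-323, 568, 149.5), BH-1→BH-3 = (-193, -47, -252).
Normal n = (BH-1→BH-2) × (BH-1→BH-3) = (-136109.5, -110249.5, 124805).
So ∂z/∂x = −n_x/n_z = 1.09058 and ∂z/∂y = −n_y/n_z = 0.88337.
Unit vector along 165° is (sin 165°, cos 165°) = (0.2588, -0.9659).
Slope in that direction = a·(0.2588) + b·(-0.9659) = −0.57101.
Apparent dip = arctan|0.57101| = 29.7° (true dip is 54.5°, so apparent ≤ true as expected).

29.7°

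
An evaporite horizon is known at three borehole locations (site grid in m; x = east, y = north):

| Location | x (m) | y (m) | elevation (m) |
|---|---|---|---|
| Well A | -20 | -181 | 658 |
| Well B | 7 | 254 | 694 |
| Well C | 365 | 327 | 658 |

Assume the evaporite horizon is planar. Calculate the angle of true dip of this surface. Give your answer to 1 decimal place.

8.5°

Let the plane be z = a·x + b·y + c.
Well B−Well A: 27a + 435b = 36;  Well C−Well A: 385a + 508b = 0.
Solving gives a = −0.11894, b = 0.09014.
Gradient magnitude |∇z| = √(a² + b²) = √(0.01415 + 0.00813) = 0.14924.
True dip = arctan(0.14924) = 8.5°, dipping toward SE (azimuth ≈ 127°).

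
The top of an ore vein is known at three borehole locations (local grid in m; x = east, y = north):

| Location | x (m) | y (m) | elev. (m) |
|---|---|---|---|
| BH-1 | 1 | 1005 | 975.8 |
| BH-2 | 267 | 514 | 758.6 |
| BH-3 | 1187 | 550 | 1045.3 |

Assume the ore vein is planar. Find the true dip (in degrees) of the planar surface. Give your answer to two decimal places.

33.60°

Two edge vectors: BH-1→BH-2 = (266, -491, -217.2), BH-1→BH-3 = (1186, -455, 69.5).
Normal n = (BH-1→BH-2) × (BH-1→BH-3) = (-132950.5, -276086.2, 461296).
So ∂z/∂x = −n_x/n_z = 0.28821 and ∂z/∂y = −n_y/n_z = 0.59850.
Gradient magnitude |∇z| = √(a² + b²) = √(0.08307 + 0.35820) = 0.66428.
True dip = arctan(0.66428) = 33.60°, dipping toward SSW (azimuth ≈ 206°).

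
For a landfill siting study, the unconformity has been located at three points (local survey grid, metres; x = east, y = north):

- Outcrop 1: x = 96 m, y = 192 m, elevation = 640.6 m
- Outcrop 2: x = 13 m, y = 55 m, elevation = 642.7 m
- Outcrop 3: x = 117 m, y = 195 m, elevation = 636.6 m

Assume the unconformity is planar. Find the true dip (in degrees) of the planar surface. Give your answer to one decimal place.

Let the plane be z = a·x + b·y + c.
Outcrop 2−Outcrop 1: −83a − 137b = 2.1;  Outcrop 3−Outcrop 1: 21a + 3b = −4.
Solving gives a = −0.20613, b = 0.10955.
Gradient magnitude |∇z| = √(a² + b²) = √(0.04249 + 0.01200) = 0.23343.
True dip = arctan(0.23343) = 13.1°, dipping toward ESE (azimuth ≈ 118°).

13.1°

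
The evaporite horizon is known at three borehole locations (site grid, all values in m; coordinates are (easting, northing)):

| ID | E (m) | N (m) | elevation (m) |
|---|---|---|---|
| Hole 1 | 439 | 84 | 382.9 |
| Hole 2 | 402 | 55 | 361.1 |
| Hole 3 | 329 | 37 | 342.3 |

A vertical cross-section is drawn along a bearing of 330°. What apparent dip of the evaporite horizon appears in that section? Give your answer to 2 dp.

25.73°

Two edge vectors: Hole 1→Hole 2 = (-37, -29, -21.8), Hole 1→Hole 3 = (-110, -47, -40.6).
Normal n = (Hole 1→Hole 2) × (Hole 1→Hole 3) = (152.8, 895.8, -1451).
So ∂z/∂E = −n_x/n_z = 0.10531 and ∂z/∂N = −n_y/n_z = 0.61737.
Unit vector along 330° is (sin 330°, cos 330°) = (-0.5000, 0.8660).
Slope in that direction = a·(-0.5000) + b·(0.8660) = 0.48200.
Apparent dip = arctan|0.48200| = 25.73° (true dip is 32.1°, so apparent ≤ true as expected).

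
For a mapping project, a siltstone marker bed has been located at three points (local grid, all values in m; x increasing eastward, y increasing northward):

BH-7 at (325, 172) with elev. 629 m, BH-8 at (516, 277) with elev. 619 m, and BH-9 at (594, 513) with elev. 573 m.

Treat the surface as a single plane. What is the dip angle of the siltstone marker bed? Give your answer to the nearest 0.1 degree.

Let the plane be z = a·x + b·y + c.
BH-8−BH-7: 191a + 105b = −10;  BH-9−BH-7: 269a + 341b = −56.
Solving gives a = 0.06696, b = −0.21705.
Gradient magnitude |∇z| = √(a² + b²) = √(0.00448 + 0.04711) = 0.22714.
True dip = arctan(0.22714) = 12.8°, dipping toward NNW (azimuth ≈ 343°).

12.8°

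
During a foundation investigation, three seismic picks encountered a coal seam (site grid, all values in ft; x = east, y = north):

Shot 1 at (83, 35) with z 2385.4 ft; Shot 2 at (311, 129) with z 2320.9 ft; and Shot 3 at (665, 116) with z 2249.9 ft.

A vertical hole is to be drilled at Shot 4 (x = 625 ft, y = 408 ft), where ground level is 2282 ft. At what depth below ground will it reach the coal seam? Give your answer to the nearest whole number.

77 ft

Let the plane be z = a·x + b·y + c.
Shot 2−Shot 1: 228a + 94b = −64.5;  Shot 3−Shot 1: 582a + 81b = −135.5.
Solving gives a = −0.20730, b = −0.18336.
Then c = 2385.4 − a·83 − b·35 = 2409.02.
At (625, 408): z_contact = −129.6 − 74.8 + 2409.02 = 2204.7 ft.
Depth below ground = 2282 − 2204.7 = 77 ft.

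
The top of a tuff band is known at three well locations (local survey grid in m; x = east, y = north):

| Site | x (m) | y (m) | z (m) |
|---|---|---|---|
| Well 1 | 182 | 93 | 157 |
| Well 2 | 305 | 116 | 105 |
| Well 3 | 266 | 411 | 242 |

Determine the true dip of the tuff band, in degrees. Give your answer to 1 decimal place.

Two edge vectors: Well 1→Well 2 = (123, 23, -52), Well 1→Well 3 = (84, 318, 85).
Normal n = (Well 1→Well 2) × (Well 1→Well 3) = (18491, -14823, 37182).
So ∂z/∂x = −n_x/n_z = −0.49731 and ∂z/∂y = −n_y/n_z = 0.39866.
Gradient magnitude |∇z| = √(a² + b²) = √(0.24732 + 0.15893) = 0.63738.
True dip = arctan(0.63738) = 32.5°, dipping toward SE (azimuth ≈ 129°).

32.5°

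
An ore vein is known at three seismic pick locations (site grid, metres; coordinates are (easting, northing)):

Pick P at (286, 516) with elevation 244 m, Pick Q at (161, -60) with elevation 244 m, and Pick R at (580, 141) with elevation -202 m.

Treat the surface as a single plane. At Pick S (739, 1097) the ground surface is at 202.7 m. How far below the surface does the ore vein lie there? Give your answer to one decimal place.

Let the plane be z = a·E + b·N + c.
Pick Q−Pick P: −125a − 576b = 0;  Pick R−Pick P: 294a − 375b = −446.
Solving gives a = −1.188129, b = 0.257840.
Then c = 244 − a·286 − b·516 = 450.76.
At (739, 1097): z_contact = −878.03 + 282.85 + 450.76 = -144.42 m.
Depth below ground = 202.7 − (-144.42) = 347.1 m.

347.1 m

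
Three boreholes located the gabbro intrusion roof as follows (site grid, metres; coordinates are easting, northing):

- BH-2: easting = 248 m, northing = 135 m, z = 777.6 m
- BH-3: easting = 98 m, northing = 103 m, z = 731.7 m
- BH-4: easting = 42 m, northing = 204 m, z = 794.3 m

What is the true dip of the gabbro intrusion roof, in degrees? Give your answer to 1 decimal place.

35.9°

Two edge vectors: BH-2→BH-3 = (-150, -32, -45.9), BH-2→BH-4 = (-206, 69, 16.7).
Normal n = (BH-2→BH-3) × (BH-2→BH-4) = (2632.7, 11960.4, -16942).
So ∂z/∂easting = −n_x/n_z = 0.15539 and ∂z/∂northing = −n_y/n_z = 0.70596.
Gradient magnitude |∇z| = √(a² + b²) = √(0.02415 + 0.49838) = 0.72286.
True dip = arctan(0.72286) = 35.9°, dipping toward SSW (azimuth ≈ 192°).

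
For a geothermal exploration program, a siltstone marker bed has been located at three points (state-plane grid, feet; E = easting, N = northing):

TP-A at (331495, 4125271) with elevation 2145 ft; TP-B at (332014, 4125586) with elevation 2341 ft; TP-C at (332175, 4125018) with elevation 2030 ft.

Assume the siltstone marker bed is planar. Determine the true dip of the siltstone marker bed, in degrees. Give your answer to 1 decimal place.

29.2°

Let the plane be z = a·E + b·N + c.
TP-B−TP-A: 519a + 315b = 196;  TP-C−TP-A: 680a − 253b = −115.
Solving gives a = 0.03868, b = 0.55850.
Gradient magnitude |∇z| = √(a² + b²) = √(0.00150 + 0.31192) = 0.55984.
True dip = arctan(0.55984) = 29.2°, dipping toward S (azimuth ≈ 184°).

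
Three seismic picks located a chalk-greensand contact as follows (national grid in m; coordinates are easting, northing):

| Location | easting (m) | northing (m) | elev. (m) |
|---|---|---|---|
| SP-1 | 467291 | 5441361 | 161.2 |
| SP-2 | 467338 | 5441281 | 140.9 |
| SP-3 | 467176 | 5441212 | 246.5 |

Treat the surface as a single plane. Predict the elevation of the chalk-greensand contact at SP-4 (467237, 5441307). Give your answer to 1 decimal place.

199.6 m

Let the plane be z = a·easting + b·northing + c.
SP-2−SP-1: 47a − 80b = −20.3;  SP-3−SP-1: −115a − 149b = 85.3.
Solving gives a = −0.607831883, b = −0.103351231.
Then c = 161.2 − a·467291 − b·5441361 = 846566.93.
At (467237, 5441307): z = −284001.5 − 562365.8 + 846566.93 = 199.6 m.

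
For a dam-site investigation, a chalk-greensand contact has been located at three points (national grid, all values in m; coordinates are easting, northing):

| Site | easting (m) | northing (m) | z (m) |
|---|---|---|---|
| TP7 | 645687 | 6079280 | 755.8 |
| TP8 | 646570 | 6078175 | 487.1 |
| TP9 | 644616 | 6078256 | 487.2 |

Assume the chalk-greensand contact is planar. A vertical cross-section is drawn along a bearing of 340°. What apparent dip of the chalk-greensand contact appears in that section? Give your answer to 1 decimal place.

13.1°

Let the plane be z = a·easting + b·northing + c.
TP8−TP7: 883a − 1105b = −268.7;  TP9−TP7: −1071a − 1024b = −268.6.
Solving gives a = 0.01037, b = 0.25146.
Unit vector along 340° is (sin 340°, cos 340°) = (-0.3420, 0.9397).
Slope in that direction = a·(-0.3420) + b·(0.9397) = 0.23274.
Apparent dip = arctan|0.23274| = 13.1° (true dip is 14.1°, so apparent ≤ true as expected).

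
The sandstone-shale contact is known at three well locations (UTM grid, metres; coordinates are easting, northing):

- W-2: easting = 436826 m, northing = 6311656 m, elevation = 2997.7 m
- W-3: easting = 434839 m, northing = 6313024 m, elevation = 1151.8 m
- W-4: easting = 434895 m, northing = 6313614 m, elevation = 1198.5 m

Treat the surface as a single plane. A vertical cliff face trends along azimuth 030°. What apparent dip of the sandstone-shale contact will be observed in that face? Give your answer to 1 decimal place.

Let the plane be z = a·easting + b·northing + c.
W-3−W-2: −1987a + 1368b = −1845.9;  W-4−W-2: −1931a + 1958b = −1799.2.
Solving gives a = 0.92316, b = −0.00847.
Unit vector along 030° is (sin 30°, cos 30°) = (0.5000, 0.8660).
Slope in that direction = a·(0.5000) + b·(0.8660) = 0.45424.
Apparent dip = arctan|0.45424| = 24.4° (true dip is 42.7°, so apparent ≤ true as expected).

24.4°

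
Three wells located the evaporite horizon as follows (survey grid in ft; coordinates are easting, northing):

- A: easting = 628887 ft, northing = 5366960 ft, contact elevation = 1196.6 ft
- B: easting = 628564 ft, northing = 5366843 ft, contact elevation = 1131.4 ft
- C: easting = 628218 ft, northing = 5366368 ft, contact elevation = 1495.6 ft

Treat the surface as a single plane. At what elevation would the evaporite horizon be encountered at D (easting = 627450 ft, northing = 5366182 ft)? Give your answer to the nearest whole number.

Let the plane be z = a·easting + b·northing + c.
B−A: −323a − 117b = −65.2;  C−A: −669a − 592b = 299.
Solving gives a = 0.65149146, b = −1.24129694.
Then c = 1196.6 − a·628887 − b·5366960 = 6253473.10.
At (627450, 5366182): z = 408778.3 − 6661025.3 + 6253473.10 = 1226.1 ft.

1226 ft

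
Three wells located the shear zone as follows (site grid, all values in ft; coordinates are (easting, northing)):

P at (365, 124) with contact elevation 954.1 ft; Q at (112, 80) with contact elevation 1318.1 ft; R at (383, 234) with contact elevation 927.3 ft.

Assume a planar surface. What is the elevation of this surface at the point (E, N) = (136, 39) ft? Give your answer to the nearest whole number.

Two edge vectors: P→Q = (-253, -44, 364), P→R = (18, 110, -26.8).
Normal n = (P→Q) × (P→R) = (-38860.8, -228.4, -27038).
So ∂z/∂E = −n_x/n_z = −1.43727 and ∂z/∂N = −n_y/n_z = −0.00845.
Intercept c from P: 954.1 + 524.60 + 1.05 = 1479.75.
At (136, 39): z = −195.5 − 0.3 + 1479.75 = 1284.0 ft.

1284 ft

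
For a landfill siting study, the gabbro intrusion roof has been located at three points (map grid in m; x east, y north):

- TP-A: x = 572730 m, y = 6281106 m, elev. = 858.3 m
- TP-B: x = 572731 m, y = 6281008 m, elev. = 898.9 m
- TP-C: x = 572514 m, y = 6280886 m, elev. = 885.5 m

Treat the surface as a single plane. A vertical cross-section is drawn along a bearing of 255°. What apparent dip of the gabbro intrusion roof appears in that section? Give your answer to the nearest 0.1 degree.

Let the plane be z = a·x + b·y + c.
TP-B−TP-A: 1a − 98b = 40.6;  TP-C−TP-A: −216a − 220b = 27.2.
Solving gives a = 0.29299, b = −0.41130.
Unit vector along 255° is (sin 255°, cos 255°) = (-0.9659, -0.2588).
Slope in that direction = a·(-0.9659) + b·(-0.2588) = −0.17655.
Apparent dip = arctan|0.17655| = 10.0° (true dip is 26.8°, so apparent ≤ true as expected).

10.0°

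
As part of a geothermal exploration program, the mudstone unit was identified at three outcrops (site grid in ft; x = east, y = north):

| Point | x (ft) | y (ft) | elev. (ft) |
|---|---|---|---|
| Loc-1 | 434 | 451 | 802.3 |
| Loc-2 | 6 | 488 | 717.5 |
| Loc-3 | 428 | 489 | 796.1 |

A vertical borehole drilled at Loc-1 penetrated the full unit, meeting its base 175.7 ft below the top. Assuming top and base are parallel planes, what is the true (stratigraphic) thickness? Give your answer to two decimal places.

171.25 ft

Two edge vectors: Loc-1→Loc-2 = (-428, 37, -84.8), Loc-1→Loc-3 = (-6, 38, -6.2).
Normal n = (Loc-1→Loc-2) × (Loc-1→Loc-3) = (2993, -2144.8, -16042).
So ∂z/∂x = −n_x/n_z = 0.18657 and ∂z/∂y = −n_y/n_z = −0.13370.
|∇z| = √(a²+b²) = 0.22953, so dip δ = arctan(0.22953) = 12.93°.
True thickness = vertical thickness × cos δ = 175.7 × cos 12.93° = 171.25 ft.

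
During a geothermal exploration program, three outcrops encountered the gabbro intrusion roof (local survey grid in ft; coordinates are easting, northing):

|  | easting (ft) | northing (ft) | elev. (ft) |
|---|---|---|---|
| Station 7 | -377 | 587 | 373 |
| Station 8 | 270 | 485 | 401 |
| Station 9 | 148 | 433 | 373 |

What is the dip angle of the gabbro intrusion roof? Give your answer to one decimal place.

18.4°

Two edge vectors: Station 7→Station 8 = (647, -102, 28), Station 7→Station 9 = (525, -154, 0).
Normal n = (Station 7→Station 8) × (Station 7→Station 9) = (4312, 14700, -46088).
So ∂z/∂easting = −n_x/n_z = 0.09356 and ∂z/∂northing = −n_y/n_z = 0.31896.
Gradient magnitude |∇z| = √(a² + b²) = √(0.00875 + 0.10173) = 0.33239.
True dip = arctan(0.33239) = 18.4°, dipping toward SSW (azimuth ≈ 196°).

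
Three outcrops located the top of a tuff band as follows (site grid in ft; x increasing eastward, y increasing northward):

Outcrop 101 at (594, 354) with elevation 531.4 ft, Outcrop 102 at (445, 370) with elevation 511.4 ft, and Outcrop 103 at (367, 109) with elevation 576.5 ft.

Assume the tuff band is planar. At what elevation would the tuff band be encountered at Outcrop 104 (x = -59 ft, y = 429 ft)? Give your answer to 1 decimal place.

Two edge vectors: Outcrop 101→Outcrop 102 = (-149, 16, -20), Outcrop 101→Outcrop 103 = (-227, -245, 45.1).
Normal n = (Outcrop 101→Outcrop 102) × (Outcrop 101→Outcrop 103) = (-4178.4, 11259.9, 40137).
So ∂z/∂x = −n_x/n_z = 0.10410 and ∂z/∂y = −n_y/n_z = −0.28054.
Intercept c from Outcrop 101: 531.4 − 61.84 + 99.31 = 568.87.
At (-59, 429): z = −6.1 − 120.4 + 568.87 = 442.4 ft.

442.4 ft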